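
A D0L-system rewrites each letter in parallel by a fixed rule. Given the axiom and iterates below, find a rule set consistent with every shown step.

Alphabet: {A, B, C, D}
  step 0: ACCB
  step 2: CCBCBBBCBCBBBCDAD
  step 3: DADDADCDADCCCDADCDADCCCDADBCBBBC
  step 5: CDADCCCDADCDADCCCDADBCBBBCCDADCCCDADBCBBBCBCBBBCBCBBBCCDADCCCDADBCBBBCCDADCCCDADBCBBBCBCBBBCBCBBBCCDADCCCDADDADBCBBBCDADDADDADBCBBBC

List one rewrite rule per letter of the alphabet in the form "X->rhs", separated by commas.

A->BB, B->C, C->DAD, D->BC

  step 2 ⇒ step 3: CCBCBBBCBCBBBCDAD ⇒ DAD·DAD·C·DAD·C·C·C·DAD·C·DAD·C·C·C·DAD·BC·BB·BC
    A ↦ BB
    B ↦ C
    C ↦ DAD
    D ↦ BC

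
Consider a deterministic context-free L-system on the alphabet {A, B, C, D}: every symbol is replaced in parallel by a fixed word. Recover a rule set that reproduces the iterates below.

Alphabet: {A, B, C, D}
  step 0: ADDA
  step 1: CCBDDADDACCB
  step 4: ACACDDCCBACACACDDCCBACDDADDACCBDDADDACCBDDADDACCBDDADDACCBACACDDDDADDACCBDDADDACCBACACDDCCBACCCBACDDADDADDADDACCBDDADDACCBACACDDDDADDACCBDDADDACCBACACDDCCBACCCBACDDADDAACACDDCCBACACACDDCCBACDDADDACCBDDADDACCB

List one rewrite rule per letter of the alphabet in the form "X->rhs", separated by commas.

A->CCB, B->DD, C->AC, D->DDA

  step 0 ⇒ step 1: ADDA ⇒ CCB·DDA·DDA·CCB
    A ↦ CCB
    D ↦ DDA
    B ↦ DD  (constrained at step 1)
    C ↦ AC  (constrained at step 1)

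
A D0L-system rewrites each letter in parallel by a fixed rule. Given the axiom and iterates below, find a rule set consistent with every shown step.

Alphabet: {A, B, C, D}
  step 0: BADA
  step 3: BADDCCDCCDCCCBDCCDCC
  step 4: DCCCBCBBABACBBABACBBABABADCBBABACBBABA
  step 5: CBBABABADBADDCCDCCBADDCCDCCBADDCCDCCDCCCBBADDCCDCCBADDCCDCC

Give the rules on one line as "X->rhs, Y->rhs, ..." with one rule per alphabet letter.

  step 4 ⇒ step 5: DCCCBCBBABACBBABACBBABABADCBBABACBBABA ⇒ CB·BA·BA·BA·D·BA·D·D·CC·D·CC·BA·D·D·CC·D·CC·BA·D·D·CC·D·CC·D·CC·CB·BA·D·D·CC·D·CC·BA·D·D·CC·D·CC
    A ↦ CC
    B ↦ D
    C ↦ BA
    D ↦ CB

A->CC, B->D, C->BA, D->CB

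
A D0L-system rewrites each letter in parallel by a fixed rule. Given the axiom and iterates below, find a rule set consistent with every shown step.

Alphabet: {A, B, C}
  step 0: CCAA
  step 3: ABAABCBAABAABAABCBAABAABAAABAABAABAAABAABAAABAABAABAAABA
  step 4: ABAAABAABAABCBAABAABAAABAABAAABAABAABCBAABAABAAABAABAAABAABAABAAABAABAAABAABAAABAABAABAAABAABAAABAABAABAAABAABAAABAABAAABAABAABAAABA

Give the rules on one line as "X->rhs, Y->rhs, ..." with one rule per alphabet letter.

  step 3 ⇒ step 4: ABAABCBAABAABAABCBAABAABAAABAABAABAAABAABAAABAABAABAAABA ⇒ ABA·A·ABA·ABA·A·BCB·A·ABA·ABA·A·ABA·ABA·A·ABA·ABA·A·BCB·A·ABA·ABA·A·ABA·ABA·A·ABA·ABA·ABA·A·ABA·ABA·A·ABA·ABA·A·ABA·ABA·ABA·A·ABA·ABA·A·ABA·ABA·ABA·A·ABA·ABA·A·ABA·ABA·A·ABA·ABA·ABA·A·ABA
    A ↦ ABA
    B ↦ A
    C ↦ BCB

A->ABA, B->A, C->BCB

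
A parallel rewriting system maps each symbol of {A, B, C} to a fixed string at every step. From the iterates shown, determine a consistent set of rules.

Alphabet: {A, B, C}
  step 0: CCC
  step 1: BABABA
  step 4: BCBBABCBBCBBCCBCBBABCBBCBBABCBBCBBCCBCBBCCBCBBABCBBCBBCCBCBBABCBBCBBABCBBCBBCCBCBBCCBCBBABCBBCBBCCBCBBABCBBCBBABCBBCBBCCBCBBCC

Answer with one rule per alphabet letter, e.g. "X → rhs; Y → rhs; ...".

A->BCC, B->BCB, C->BA

  step 0 ⇒ step 1: CCC ⇒ BA·BA·BA
    C ↦ BA
    A ↦ BCC  (constrained at step 1)
    B ↦ BCB  (constrained at step 1)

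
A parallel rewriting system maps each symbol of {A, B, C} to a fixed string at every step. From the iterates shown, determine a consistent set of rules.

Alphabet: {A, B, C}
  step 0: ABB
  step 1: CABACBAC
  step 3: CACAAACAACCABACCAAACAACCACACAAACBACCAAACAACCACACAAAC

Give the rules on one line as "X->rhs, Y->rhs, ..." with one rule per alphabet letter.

A->CA, B->BAC, C->AAC

  step 0 ⇒ step 1: ABB ⇒ CA·BAC·BAC
    A ↦ CA
    B ↦ BAC
    C ↦ AAC  (constrained at step 1)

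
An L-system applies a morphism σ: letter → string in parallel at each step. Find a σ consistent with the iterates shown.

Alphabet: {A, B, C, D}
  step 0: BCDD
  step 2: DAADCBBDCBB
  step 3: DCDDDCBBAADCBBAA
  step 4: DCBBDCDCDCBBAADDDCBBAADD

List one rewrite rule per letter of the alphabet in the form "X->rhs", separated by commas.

A->D, B->A, C->BB, D->DC

  step 3 ⇒ step 4: DCDDDCBBAADCBBAA ⇒ DC·BB·DC·DC·DC·BB·A·A·D·D·DC·BB·A·A·D·D
    A ↦ D
    B ↦ A
    C ↦ BB
    D ↦ DC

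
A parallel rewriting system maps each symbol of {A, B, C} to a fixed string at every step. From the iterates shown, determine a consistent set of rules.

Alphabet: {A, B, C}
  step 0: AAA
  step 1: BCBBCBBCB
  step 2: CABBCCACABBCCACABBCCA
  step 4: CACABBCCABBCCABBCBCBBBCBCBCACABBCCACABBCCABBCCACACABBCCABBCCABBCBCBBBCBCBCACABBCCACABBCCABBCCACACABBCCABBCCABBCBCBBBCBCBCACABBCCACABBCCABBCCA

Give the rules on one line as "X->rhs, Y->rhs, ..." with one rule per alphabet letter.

  step 1 ⇒ step 2: BCBBCBBCB ⇒ CA·BBC·CA·CA·BBC·CA·CA·BBC·CA
    B ↦ CA
    C ↦ BBC
  step 0 ⇒ step 1: AAA ⇒ BCB·BCB·BCB
    A ↦ BCB

A->BCB, B->CA, C->BBC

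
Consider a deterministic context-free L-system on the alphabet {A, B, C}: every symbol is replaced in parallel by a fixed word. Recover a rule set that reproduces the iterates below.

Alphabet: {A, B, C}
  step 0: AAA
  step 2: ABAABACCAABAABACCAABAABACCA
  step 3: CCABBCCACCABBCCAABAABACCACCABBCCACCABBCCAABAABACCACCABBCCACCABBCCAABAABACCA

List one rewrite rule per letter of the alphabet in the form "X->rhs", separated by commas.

A->CCA, B->BB, C->ABA

  step 2 ⇒ step 3: ABAABACCAABAABACCAABAABACCA ⇒ CCA·BB·CCA·CCA·BB·CCA·ABA·ABA·CCA·CCA·BB·CCA·CCA·BB·CCA·ABA·ABA·CCA·CCA·BB·CCA·CCA·BB·CCA·ABA·ABA·CCA
    A ↦ CCA
    B ↦ BB
    C ↦ ABA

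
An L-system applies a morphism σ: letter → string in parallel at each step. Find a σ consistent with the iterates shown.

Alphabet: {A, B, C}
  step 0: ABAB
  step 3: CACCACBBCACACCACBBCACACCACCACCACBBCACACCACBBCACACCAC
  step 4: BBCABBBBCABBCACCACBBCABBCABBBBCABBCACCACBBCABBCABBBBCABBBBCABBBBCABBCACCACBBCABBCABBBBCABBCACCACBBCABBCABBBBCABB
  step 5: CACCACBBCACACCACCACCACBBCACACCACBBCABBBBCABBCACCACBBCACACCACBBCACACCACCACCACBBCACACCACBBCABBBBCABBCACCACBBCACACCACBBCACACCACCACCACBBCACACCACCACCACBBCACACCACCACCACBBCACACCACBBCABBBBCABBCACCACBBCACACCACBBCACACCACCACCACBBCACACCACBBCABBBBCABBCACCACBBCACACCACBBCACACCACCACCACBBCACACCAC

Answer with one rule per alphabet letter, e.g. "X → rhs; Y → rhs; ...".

  step 4 ⇒ step 5: BBCABBBBCABBCACCACBBCABBCABBBBCABBCACCACBBCABBCABBBBCABBBBCABBBBCABBCACCACBBCABBCABBBBCABBCACCACBBCABBCABBBBCABB ⇒ CAC·CAC·BB·CA·CAC·CAC·CAC·CAC·BB·CA·CAC·CAC·BB·CA·BB·BB·CA·BB·CAC·CAC·BB·CA·CAC·CAC·BB·CA·CAC·CAC·CAC·CAC·BB·CA·CAC·CAC·BB·CA·BB·BB·CA·BB·CAC·CAC·BB·CA·CAC·CAC·BB·CA·CAC·CAC·CAC·CAC·BB·CA·CAC·CAC·CAC·CAC·BB·CA·CAC·CAC·CAC·CAC·BB·CA·CAC·CAC·BB·CA·BB·BB·CA·BB·CAC·CAC·BB·CA·CAC·CAC·BB·CA·CAC·CAC·CAC·CAC·BB·CA·CAC·CAC·BB·CA·BB·BB·CA·BB·CAC·CAC·BB·CA·CAC·CAC·BB·CA·CAC·CAC·CAC·CAC·BB·CA·CAC·CAC
    A ↦ CA
    B ↦ CAC
    C ↦ BB

A->CA, B->CAC, C->BB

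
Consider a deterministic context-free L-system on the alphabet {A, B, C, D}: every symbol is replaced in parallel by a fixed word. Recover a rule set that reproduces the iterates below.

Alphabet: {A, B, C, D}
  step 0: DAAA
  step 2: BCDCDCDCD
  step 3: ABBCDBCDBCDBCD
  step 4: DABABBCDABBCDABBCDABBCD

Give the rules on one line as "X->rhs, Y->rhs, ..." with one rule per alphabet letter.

A->D, B->AB, C->B, D->CD

  step 3 ⇒ step 4: ABBCDBCDBCDBCD ⇒ D·AB·AB·B·CD·AB·B·CD·AB·B·CD·AB·B·CD
    A ↦ D
    B ↦ AB
    C ↦ B
    D ↦ CD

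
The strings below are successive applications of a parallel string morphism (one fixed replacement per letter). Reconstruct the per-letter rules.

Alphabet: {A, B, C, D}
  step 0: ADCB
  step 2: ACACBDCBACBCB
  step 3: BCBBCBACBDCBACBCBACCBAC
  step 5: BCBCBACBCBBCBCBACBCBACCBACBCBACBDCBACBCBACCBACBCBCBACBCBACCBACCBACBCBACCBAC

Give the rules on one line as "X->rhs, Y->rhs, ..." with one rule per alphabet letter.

  step 2 ⇒ step 3: ACACBDCBACBCB ⇒ B·CB·B·CB·AC·BD·CB·AC·B·CB·AC·CB·AC
    A ↦ B
    B ↦ AC
    C ↦ CB
    D ↦ BD

A->B, B->AC, C->CB, D->BD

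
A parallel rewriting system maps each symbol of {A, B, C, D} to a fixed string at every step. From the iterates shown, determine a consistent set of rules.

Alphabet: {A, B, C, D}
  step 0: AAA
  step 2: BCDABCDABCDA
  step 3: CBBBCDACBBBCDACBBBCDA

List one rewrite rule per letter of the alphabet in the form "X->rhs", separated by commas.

  step 2 ⇒ step 3: BCDABCDABCDA ⇒ C·BB·BC·DA·C·BB·BC·DA·C·BB·BC·DA
    A ↦ DA
    B ↦ C
    C ↦ BB
    D ↦ BC

A->DA, B->C, C->BB, D->BC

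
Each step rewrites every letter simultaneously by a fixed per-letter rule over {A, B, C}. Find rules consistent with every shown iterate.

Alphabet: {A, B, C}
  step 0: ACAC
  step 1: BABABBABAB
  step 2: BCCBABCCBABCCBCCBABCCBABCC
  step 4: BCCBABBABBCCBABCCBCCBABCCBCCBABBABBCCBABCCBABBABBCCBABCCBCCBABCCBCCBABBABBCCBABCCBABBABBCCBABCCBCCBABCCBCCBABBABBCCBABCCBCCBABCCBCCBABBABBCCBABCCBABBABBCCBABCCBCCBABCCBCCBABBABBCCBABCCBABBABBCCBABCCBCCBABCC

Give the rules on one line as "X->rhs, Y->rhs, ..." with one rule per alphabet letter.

  step 1 ⇒ step 2: BABABBABAB ⇒ BCC·BA·BCC·BA·BCC·BCC·BA·BCC·BA·BCC
    A ↦ BA
    B ↦ BCC
  step 0 ⇒ step 1: ACAC ⇒ BA·BAB·BA·BAB
    C ↦ BAB

A->BA, B->BCC, C->BAB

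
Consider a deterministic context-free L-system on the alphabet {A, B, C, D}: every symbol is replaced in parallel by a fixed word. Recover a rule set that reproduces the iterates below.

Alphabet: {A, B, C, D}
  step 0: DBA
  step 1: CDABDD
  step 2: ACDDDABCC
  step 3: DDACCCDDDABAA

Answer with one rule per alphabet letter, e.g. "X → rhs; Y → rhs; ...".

A->DD, B->DAB, C->A, D->C

  step 2 ⇒ step 3: ACDDDABCC ⇒ DD·A·C·C·C·DD·DAB·A·A
    A ↦ DD
    B ↦ DAB
    C ↦ A
    D ↦ C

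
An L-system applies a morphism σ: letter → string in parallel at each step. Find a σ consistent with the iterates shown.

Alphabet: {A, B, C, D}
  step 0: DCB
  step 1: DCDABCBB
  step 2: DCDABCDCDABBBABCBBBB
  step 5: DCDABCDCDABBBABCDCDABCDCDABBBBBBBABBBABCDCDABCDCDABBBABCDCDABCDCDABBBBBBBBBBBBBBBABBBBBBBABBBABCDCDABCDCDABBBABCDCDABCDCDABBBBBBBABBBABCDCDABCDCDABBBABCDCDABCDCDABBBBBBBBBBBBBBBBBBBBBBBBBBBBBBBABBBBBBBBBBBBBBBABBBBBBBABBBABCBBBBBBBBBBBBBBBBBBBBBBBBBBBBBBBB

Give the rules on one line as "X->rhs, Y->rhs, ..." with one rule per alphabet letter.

  step 1 ⇒ step 2: DCDABCBB ⇒ DCD·ABC·DCD·AB·BB·ABC·BB·BB
    A ↦ AB
    B ↦ BB
    C ↦ ABC
    D ↦ DCD

A->AB, B->BB, C->ABC, D->DCD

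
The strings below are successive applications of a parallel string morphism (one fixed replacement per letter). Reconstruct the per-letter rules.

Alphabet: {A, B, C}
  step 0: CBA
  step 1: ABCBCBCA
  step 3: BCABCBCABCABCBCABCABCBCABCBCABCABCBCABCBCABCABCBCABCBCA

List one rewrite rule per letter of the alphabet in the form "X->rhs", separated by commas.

A->BCA, B->BC, C->ABC

  step 0 ⇒ step 1: CBA ⇒ ABC·BC·BCA
    A ↦ BCA
    B ↦ BC
    C ↦ ABC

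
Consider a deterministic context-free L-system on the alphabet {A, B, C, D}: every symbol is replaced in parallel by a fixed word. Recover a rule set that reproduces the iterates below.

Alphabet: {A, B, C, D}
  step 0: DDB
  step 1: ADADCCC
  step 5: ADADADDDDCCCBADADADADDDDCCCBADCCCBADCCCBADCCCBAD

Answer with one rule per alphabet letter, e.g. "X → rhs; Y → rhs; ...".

  step 0 ⇒ step 1: DDB ⇒ AD·AD·CCC
    B ↦ CCC
    D ↦ AD
    A ↦ B  (constrained at step 1)
    C ↦ D  (constrained at step 1)

A->B, B->CCC, C->D, D->AD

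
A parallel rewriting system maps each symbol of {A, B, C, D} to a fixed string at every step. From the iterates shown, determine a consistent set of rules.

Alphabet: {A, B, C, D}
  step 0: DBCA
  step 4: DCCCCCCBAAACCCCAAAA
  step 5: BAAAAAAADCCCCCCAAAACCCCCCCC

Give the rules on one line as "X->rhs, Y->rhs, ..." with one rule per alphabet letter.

A->CC, B->D, C->A, D->BA

  step 4 ⇒ step 5: DCCCCCCBAAACCCCAAAA ⇒ BA·A·A·A·A·A·A·D·CC·CC·CC·A·A·A·A·CC·CC·CC·CC
    A ↦ CC
    B ↦ D
    C ↦ A
    D ↦ BA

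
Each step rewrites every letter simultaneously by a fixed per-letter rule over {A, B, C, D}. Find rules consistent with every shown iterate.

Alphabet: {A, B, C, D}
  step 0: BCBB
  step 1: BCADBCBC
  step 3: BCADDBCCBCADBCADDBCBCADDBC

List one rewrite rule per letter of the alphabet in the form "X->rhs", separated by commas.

  step 0 ⇒ step 1: BCBB ⇒ BC·AD·BC·BC
    B ↦ BC
    C ↦ AD
    A ↦ DB  (constrained at step 1)
    D ↦ C  (constrained at step 1)

A->DB, B->BC, C->AD, D->C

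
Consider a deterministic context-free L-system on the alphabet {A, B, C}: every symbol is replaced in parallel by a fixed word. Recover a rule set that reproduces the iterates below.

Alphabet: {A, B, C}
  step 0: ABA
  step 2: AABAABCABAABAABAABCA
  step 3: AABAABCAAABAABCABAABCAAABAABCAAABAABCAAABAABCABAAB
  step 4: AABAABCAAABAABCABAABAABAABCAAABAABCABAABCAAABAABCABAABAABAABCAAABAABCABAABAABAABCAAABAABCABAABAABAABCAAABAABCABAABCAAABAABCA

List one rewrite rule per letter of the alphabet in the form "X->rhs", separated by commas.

A->AAB, B->CA, C->B

  step 3 ⇒ step 4: AABAABCAAABAABCABAABCAAABAABCAAABAABCAAABAABCABAAB ⇒ AAB·AAB·CA·AAB·AAB·CA·B·AAB·AAB·AAB·CA·AAB·AAB·CA·B·AAB·CA·AAB·AAB·CA·B·AAB·AAB·AAB·CA·AAB·AAB·CA·B·AAB·AAB·AAB·CA·AAB·AAB·CA·B·AAB·AAB·AAB·CA·AAB·AAB·CA·B·AAB·CA·AAB·AAB·CA
    A ↦ AAB
    B ↦ CA
    C ↦ B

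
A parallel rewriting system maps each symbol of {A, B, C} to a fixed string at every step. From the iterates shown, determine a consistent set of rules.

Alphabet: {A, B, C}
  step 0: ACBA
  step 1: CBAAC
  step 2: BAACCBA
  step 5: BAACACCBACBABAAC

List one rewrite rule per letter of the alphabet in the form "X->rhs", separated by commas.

  step 1 ⇒ step 2: CBAAC ⇒ BA·A·C·C·BA
    A ↦ C
    B ↦ A
    C ↦ BA

A->C, B->A, C->BA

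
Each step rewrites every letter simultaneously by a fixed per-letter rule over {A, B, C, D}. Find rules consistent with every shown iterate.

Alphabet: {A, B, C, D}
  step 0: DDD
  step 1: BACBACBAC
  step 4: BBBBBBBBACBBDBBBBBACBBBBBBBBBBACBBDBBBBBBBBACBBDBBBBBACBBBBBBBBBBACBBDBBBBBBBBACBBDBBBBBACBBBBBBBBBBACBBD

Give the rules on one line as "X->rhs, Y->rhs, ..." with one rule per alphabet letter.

A->AC, B->BB, C->BBD, D->BAC

  step 0 ⇒ step 1: DDD ⇒ BAC·BAC·BAC
    D ↦ BAC
    A ↦ AC  (constrained at step 1)
    B ↦ BB  (constrained at step 1)
    C ↦ BBD  (constrained at step 1)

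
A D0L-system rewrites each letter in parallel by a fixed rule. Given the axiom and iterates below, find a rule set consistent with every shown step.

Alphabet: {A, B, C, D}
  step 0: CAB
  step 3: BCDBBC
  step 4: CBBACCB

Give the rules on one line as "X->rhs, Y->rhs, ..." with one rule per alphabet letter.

A->DB, B->C, C->B, D->BA

  step 3 ⇒ step 4: BCDBBC ⇒ C·B·BA·C·C·B
    B ↦ C
    C ↦ B
    D ↦ BA
    A ↦ DB  (constrained at step 0)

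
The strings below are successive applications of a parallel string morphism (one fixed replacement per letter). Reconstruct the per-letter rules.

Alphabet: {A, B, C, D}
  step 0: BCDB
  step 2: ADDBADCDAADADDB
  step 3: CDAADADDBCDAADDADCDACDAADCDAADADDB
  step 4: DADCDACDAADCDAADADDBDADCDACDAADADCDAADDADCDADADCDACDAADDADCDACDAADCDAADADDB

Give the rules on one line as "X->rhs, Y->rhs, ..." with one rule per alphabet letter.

A->CDA, B->DB, C->D, D->AD

  step 3 ⇒ step 4: CDAADADDBCDAADDADCDACDAADCDAADADDB ⇒ D·AD·CDA·CDA·AD·CDA·AD·AD·DB·D·AD·CDA·CDA·AD·AD·CDA·AD·D·AD·CDA·D·AD·CDA·CDA·AD·D·AD·CDA·CDA·AD·CDA·AD·AD·DB
    A ↦ CDA
    B ↦ DB
    C ↦ D
    D ↦ AD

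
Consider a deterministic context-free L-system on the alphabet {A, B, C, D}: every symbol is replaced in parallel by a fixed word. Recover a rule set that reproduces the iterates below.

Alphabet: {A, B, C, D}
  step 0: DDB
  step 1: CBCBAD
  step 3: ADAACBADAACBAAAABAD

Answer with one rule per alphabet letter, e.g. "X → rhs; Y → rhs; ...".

A->AA, B->AD, C->B, D->CB

  step 0 ⇒ step 1: DDB ⇒ CB·CB·AD
    B ↦ AD
    D ↦ CB
    A ↦ AA  (constrained at step 1)
    C ↦ B  (constrained at step 1)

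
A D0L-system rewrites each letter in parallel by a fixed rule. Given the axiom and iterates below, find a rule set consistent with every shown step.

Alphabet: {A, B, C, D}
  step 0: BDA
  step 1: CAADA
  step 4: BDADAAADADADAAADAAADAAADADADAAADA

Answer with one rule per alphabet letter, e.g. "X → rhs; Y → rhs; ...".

  step 0 ⇒ step 1: BDA ⇒ C·AA·DA
    A ↦ DA
    B ↦ C
    D ↦ AA
    C ↦ B  (constrained at step 1)

A->DA, B->C, C->B, D->AA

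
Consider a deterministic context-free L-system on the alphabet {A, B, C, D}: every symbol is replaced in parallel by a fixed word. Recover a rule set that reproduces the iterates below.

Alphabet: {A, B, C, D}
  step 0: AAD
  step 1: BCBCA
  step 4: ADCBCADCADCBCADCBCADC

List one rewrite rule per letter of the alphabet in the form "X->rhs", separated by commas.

  step 0 ⇒ step 1: AAD ⇒ BC·BC·A
    A ↦ BC
    D ↦ A
    B ↦ A  (constrained at step 1)
    C ↦ DC  (constrained at step 1)

A->BC, B->A, C->DC, D->A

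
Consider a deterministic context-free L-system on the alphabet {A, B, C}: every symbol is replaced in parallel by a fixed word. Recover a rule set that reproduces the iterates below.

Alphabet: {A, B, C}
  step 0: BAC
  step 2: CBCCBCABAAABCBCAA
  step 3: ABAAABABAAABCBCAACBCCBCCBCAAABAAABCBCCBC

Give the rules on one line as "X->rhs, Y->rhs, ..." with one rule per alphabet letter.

A->CBC, B->AA, C->AB

  step 2 ⇒ step 3: CBCCBCABAAABCBCAA ⇒ AB·AA·AB·AB·AA·AB·CBC·AA·CBC·CBC·CBC·AA·AB·AA·AB·CBC·CBC
    A ↦ CBC
    B ↦ AA
    C ↦ AB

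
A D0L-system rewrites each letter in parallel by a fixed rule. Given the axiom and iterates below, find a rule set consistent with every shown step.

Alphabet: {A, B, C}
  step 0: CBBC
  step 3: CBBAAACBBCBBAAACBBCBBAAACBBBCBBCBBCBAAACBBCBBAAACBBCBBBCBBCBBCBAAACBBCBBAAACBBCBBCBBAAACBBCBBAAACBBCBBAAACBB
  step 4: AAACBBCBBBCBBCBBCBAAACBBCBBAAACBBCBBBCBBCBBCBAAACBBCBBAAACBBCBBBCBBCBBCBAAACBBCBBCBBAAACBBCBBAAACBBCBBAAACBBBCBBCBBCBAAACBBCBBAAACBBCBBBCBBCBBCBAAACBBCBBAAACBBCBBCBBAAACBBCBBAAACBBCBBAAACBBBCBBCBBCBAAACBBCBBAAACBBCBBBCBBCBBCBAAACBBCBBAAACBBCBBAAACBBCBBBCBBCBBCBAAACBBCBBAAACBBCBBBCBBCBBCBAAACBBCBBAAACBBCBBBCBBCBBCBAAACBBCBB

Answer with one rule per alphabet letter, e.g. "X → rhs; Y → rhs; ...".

A->BCB, B->CBB, C->AAA

  step 3 ⇒ step 4: CBBAAACBBCBBAAACBBCBBAAACBBBCBBCBBCBAAACBBCBBAAACBBCBBBCBBCBBCBAAACBBCBBAAACBBCBBCBBAAACBBCBBAAACBBCBBAAACBB ⇒ AAA·CBB·CBB·BCB·BCB·BCB·AAA·CBB·CBB·AAA·CBB·CBB·BCB·BCB·BCB·AAA·CBB·CBB·AAA·CBB·CBB·BCB·BCB·BCB·AAA·CBB·CBB·CBB·AAA·CBB·CBB·AAA·CBB·CBB·AAA·CBB·BCB·BCB·BCB·AAA·CBB·CBB·AAA·CBB·CBB·BCB·BCB·BCB·AAA·CBB·CBB·AAA·CBB·CBB·CBB·AAA·CBB·CBB·AAA·CBB·CBB·AAA·CBB·BCB·BCB·BCB·AAA·CBB·CBB·AAA·CBB·CBB·BCB·BCB·BCB·AAA·CBB·CBB·AAA·CBB·CBB·AAA·CBB·CBB·BCB·BCB·BCB·AAA·CBB·CBB·AAA·CBB·CBB·BCB·BCB·BCB·AAA·CBB·CBB·AAA·CBB·CBB·BCB·BCB·BCB·AAA·CBB·CBB
    A ↦ BCB
    B ↦ CBB
    C ↦ AAA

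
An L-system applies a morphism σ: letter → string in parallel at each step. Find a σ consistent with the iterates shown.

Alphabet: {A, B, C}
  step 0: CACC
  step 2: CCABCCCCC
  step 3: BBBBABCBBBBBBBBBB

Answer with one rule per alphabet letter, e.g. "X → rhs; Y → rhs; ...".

A->AB, B->C, C->BB

  step 2 ⇒ step 3: CCABCCCCC ⇒ BB·BB·AB·C·BB·BB·BB·BB·BB
    A ↦ AB
    B ↦ C
    C ↦ BB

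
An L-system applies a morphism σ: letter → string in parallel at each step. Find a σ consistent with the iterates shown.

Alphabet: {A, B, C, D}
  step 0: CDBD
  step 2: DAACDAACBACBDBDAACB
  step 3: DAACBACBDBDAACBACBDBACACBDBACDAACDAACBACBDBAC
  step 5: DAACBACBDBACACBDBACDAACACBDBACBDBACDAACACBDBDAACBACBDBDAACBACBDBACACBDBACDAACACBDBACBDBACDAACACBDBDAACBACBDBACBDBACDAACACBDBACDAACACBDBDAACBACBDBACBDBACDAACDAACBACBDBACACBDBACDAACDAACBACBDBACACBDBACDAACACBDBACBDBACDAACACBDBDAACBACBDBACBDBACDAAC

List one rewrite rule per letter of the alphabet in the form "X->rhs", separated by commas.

A->ACB, B->AC, C->DB, D->DA

  step 2 ⇒ step 3: DAACDAACBACBDBDAACB ⇒ DA·ACB·ACB·DB·DA·ACB·ACB·DB·AC·ACB·DB·AC·DA·AC·DA·ACB·ACB·DB·AC
    A ↦ ACB
    B ↦ AC
    C ↦ DB
    D ↦ DA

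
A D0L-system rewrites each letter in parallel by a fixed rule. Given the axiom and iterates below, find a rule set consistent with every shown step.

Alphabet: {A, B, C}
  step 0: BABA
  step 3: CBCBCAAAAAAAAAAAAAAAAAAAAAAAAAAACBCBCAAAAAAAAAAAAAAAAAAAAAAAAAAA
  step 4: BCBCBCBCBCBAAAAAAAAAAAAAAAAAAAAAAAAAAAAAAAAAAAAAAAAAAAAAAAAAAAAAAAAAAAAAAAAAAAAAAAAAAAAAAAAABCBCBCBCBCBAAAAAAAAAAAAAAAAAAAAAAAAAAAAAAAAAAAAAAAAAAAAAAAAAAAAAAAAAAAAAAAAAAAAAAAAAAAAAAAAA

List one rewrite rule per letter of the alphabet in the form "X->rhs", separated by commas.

  step 3 ⇒ step 4: CBCBCAAAAAAAAAAAAAAAAAAAAAAAAAAACBCBCAAAAAAAAAAAAAAAAAAAAAAAAAAA ⇒ BCB·C·BCB·C·BCB·AAA·AAA·AAA·AAA·AAA·AAA·AAA·AAA·AAA·AAA·AAA·AAA·AAA·AAA·AAA·AAA·AAA·AAA·AAA·AAA·AAA·AAA·AAA·AAA·AAA·AAA·AAA·BCB·C·BCB·C·BCB·AAA·AAA·AAA·AAA·AAA·AAA·AAA·AAA·AAA·AAA·AAA·AAA·AAA·AAA·AAA·AAA·AAA·AAA·AAA·AAA·AAA·AAA·AAA·AAA·AAA·AAA·AAA
    A ↦ AAA
    B ↦ C
    C ↦ BCB

A->AAA, B->C, C->BCB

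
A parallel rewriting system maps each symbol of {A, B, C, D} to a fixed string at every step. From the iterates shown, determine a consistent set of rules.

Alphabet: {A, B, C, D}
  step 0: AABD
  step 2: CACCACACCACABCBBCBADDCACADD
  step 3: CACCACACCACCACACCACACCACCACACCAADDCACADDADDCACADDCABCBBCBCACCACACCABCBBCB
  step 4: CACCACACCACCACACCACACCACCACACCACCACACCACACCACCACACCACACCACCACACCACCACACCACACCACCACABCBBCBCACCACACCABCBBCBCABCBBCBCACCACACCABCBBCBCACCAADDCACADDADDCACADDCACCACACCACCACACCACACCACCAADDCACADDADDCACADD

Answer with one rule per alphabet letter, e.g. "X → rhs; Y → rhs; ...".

A->CA, B->ADD, C->CAC, D->BCB

  step 3 ⇒ step 4: CACCACACCACCACACCACACCACCACACCAADDCACADDADDCACADDCABCBBCBCACCACACCABCBBCB ⇒ CAC·CA·CAC·CAC·CA·CAC·CA·CAC·CAC·CA·CAC·CAC·CA·CAC·CA·CAC·CAC·CA·CAC·CA·CAC·CAC·CA·CAC·CAC·CA·CAC·CA·CAC·CAC·CA·CA·BCB·BCB·CAC·CA·CAC·CA·BCB·BCB·CA·BCB·BCB·CAC·CA·CAC·CA·BCB·BCB·CAC·CA·ADD·CAC·ADD·ADD·CAC·ADD·CAC·CA·CAC·CAC·CA·CAC·CA·CAC·CAC·CA·ADD·CAC·ADD·ADD·CAC·ADD
    A ↦ CA
    B ↦ ADD
    C ↦ CAC
    D ↦ BCB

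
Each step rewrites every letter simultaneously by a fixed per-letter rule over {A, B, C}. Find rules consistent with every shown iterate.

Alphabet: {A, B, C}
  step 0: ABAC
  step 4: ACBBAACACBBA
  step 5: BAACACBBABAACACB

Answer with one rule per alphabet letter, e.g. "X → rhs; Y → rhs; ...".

A->B, B->AC, C->A

  step 4 ⇒ step 5: ACBBAACACBBA ⇒ B·A·AC·AC·B·B·A·B·A·AC·AC·B
    A ↦ B
    B ↦ AC
    C ↦ A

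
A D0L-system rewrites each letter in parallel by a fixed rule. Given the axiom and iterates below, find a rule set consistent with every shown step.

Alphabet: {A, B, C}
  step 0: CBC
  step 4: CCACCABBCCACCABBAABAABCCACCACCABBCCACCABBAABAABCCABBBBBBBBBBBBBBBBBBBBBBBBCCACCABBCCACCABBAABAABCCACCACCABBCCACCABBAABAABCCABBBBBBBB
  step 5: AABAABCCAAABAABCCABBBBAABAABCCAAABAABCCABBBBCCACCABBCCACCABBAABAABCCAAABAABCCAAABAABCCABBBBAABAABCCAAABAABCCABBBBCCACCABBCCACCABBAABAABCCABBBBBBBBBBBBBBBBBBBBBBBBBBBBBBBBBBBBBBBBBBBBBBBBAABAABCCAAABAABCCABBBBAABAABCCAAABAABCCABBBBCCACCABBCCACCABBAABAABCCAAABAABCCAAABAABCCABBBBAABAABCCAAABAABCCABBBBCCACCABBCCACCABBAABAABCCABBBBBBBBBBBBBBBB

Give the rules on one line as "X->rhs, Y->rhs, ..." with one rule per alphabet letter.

  step 4 ⇒ step 5: CCACCABBCCACCABBAABAABCCACCACCABBCCACCABBAABAABCCABBBBBBBBBBBBBBBBBBBBBBBBCCACCABBCCACCABBAABAABCCACCACCABBCCACCABBAABAABCCABBBBBBBB ⇒ AAB·AAB·CCA·AAB·AAB·CCA·BB·BB·AAB·AAB·CCA·AAB·AAB·CCA·BB·BB·CCA·CCA·BB·CCA·CCA·BB·AAB·AAB·CCA·AAB·AAB·CCA·AAB·AAB·CCA·BB·BB·AAB·AAB·CCA·AAB·AAB·CCA·BB·BB·CCA·CCA·BB·CCA·CCA·BB·AAB·AAB·CCA·BB·BB·BB·BB·BB·BB·BB·BB·BB·BB·BB·BB·BB·BB·BB·BB·BB·BB·BB·BB·BB·BB·BB·BB·AAB·AAB·CCA·AAB·AAB·CCA·BB·BB·AAB·AAB·CCA·AAB·AAB·CCA·BB·BB·CCA·CCA·BB·CCA·CCA·BB·AAB·AAB·CCA·AAB·AAB·CCA·AAB·AAB·CCA·BB·BB·AAB·AAB·CCA·AAB·AAB·CCA·BB·BB·CCA·CCA·BB·CCA·CCA·BB·AAB·AAB·CCA·BB·BB·BB·BB·BB·BB·BB·BB
    A ↦ CCA
    B ↦ BB
    C ↦ AAB

A->CCA, B->BB, C->AAB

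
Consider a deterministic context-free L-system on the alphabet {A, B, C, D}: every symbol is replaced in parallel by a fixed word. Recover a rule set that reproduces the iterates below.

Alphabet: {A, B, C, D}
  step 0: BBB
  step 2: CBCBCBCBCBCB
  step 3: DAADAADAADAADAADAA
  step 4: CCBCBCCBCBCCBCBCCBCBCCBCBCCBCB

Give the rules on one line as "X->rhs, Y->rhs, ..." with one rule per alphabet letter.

A->CB, B->AA, C->D, D->C

  step 3 ⇒ step 4: DAADAADAADAADAADAA ⇒ C·CB·CB·C·CB·CB·C·CB·CB·C·CB·CB·C·CB·CB·C·CB·CB
    A ↦ CB
    D ↦ C
  step 2 ⇒ step 3: CBCBCBCBCBCB ⇒ D·AA·D·AA·D·AA·D·AA·D·AA·D·AA
    B ↦ AA
  step 2 ⇒ step 3: CBCBCBCBCBCB ⇒ D·AA·D·AA·D·AA·D·AA·D·AA·D·AA
    C ↦ D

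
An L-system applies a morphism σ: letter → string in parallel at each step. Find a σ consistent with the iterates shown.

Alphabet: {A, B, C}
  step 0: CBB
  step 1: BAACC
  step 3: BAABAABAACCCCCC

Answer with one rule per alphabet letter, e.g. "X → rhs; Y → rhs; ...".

A->C, B->C, C->BAA

  step 0 ⇒ step 1: CBB ⇒ BAA·C·C
    B ↦ C
    C ↦ BAA
    A ↦ C  (constrained at step 1)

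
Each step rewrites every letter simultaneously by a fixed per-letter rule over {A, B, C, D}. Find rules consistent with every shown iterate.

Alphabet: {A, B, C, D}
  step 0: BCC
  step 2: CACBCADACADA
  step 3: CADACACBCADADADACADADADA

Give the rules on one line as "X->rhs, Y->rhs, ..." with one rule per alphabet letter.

  step 2 ⇒ step 3: CACBCADACADA ⇒ CA·DA·CA·CB·CA·DA·DA·DA·CA·DA·DA·DA
    A ↦ DA
    B ↦ CB
    C ↦ CA
    D ↦ DA

A->DA, B->CB, C->CA, D->DA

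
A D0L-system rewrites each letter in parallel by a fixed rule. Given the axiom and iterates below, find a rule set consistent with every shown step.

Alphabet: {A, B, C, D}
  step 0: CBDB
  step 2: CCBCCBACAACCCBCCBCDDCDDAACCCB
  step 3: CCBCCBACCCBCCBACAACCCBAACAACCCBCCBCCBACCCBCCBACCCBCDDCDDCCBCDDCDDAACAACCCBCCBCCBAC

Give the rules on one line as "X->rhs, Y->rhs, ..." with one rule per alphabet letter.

  step 2 ⇒ step 3: CCBCCBACAACCCBCCBCDDCDDAACCCB ⇒ CCB·CCB·AC·CCB·CCB·AC·AAC·CCB·AAC·AAC·CCB·CCB·CCB·AC·CCB·CCB·AC·CCB·CDD·CDD·CCB·CDD·CDD·AAC·AAC·CCB·CCB·CCB·AC
    A ↦ AAC
    B ↦ AC
    C ↦ CCB
    D ↦ CDD

A->AAC, B->AC, C->CCB, D->CDD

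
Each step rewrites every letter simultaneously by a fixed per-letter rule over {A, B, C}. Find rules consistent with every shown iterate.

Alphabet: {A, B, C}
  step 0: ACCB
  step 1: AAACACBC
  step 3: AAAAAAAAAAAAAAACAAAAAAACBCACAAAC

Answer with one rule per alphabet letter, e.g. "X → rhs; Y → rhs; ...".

  step 0 ⇒ step 1: ACCB ⇒ AA·AC·AC·BC
    A ↦ AA
    B ↦ BC
    C ↦ AC

A->AA, B->BC, C->AC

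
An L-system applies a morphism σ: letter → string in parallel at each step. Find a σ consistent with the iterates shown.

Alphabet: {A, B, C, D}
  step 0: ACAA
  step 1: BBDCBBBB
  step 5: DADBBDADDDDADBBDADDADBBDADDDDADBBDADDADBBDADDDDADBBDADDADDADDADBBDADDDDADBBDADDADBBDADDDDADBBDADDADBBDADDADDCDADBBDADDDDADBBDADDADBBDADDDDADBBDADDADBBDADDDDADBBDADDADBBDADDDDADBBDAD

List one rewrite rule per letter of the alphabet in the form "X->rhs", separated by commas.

A->BB, B->D, C->DC, D->DAD

  step 0 ⇒ step 1: ACAA ⇒ BB·DC·BB·BB
    A ↦ BB
    C ↦ DC
    B ↦ D  (constrained at step 1)
    D ↦ DAD  (constrained at step 1)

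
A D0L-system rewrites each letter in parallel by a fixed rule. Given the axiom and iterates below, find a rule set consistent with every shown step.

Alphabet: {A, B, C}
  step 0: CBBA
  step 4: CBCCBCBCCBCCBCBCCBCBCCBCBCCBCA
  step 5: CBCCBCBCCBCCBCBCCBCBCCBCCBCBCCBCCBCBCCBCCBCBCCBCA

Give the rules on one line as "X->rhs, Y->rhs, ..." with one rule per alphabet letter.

A->CA, B->C, C->CB

  step 4 ⇒ step 5: CBCCBCBCCBCCBCBCCBCBCCBCBCCBCA ⇒ CB·C·CB·CB·C·CB·C·CB·CB·C·CB·CB·C·CB·C·CB·CB·C·CB·C·CB·CB·C·CB·C·CB·CB·C·CB·CA
    A ↦ CA
    B ↦ C
    C ↦ CB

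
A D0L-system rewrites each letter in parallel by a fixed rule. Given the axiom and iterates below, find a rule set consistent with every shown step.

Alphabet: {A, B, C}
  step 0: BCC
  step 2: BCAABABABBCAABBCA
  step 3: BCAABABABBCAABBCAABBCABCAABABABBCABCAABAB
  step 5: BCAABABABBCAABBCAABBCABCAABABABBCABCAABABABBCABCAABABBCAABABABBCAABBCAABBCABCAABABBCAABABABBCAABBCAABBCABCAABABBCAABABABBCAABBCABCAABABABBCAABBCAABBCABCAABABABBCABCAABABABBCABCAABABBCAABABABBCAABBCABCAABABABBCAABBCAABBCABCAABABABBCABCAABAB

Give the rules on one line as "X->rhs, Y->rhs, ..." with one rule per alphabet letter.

  step 2 ⇒ step 3: BCAABABABBCAABBCA ⇒ BCA·AB·AB·AB·BCA·AB·BCA·AB·BCA·BCA·AB·AB·AB·BCA·BCA·AB·AB
    A ↦ AB
    B ↦ BCA
    C ↦ AB

A->AB, B->BCA, C->AB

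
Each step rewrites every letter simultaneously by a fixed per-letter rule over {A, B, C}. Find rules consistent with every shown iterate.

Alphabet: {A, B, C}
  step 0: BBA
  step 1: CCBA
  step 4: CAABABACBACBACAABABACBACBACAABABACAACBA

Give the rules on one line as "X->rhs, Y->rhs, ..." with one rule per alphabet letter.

A->BA, B->C, C->CAA

  step 0 ⇒ step 1: BBA ⇒ C·C·BA
    A ↦ BA
    B ↦ C
    C ↦ CAA  (constrained at step 1)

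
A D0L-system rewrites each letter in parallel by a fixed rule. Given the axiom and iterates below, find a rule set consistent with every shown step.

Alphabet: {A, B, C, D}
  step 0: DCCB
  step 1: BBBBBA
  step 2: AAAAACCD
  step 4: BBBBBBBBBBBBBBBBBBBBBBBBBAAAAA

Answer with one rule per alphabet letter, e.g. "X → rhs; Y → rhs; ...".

A->CCD, B->A, C->BB, D->B

  step 1 ⇒ step 2: BBBBBA ⇒ A·A·A·A·A·CCD
    A ↦ CCD
    B ↦ A
  step 0 ⇒ step 1: DCCB ⇒ B·BB·BB·A
    C ↦ BB
  step 0 ⇒ step 1: DCCB ⇒ B·BB·BB·A
    D ↦ B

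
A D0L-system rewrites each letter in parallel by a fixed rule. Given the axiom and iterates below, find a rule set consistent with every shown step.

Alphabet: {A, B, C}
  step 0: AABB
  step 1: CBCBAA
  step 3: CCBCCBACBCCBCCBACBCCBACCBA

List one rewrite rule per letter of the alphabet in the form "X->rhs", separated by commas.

  step 0 ⇒ step 1: AABB ⇒ CB·CB·A·A
    A ↦ CB
    B ↦ A
    C ↦ CCB  (constrained at step 1)

A->CB, B->A, C->CCB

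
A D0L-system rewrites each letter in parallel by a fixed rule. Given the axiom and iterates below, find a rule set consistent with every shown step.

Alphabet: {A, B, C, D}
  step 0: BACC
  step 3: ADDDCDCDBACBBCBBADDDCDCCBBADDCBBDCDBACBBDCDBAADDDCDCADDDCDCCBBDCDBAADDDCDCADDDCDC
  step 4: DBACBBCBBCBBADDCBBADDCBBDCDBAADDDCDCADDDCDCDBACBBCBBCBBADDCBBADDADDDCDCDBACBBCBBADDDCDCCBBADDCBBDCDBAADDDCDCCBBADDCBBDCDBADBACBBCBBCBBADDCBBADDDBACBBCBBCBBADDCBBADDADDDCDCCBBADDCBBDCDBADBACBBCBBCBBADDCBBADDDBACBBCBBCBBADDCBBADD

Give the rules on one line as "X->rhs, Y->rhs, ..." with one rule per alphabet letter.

  step 3 ⇒ step 4: ADDDCDCDBACBBCBBADDDCDCCBBADDCBBDCDBACBBDCDBAADDDCDCADDDCDCCBBDCDBAADDDCDCADDDCDC ⇒ DBA·CBB·CBB·CBB·ADD·CBB·ADD·CBB·DC·DBA·ADD·DC·DC·ADD·DC·DC·DBA·CBB·CBB·CBB·ADD·CBB·ADD·ADD·DC·DC·DBA·CBB·CBB·ADD·DC·DC·CBB·ADD·CBB·DC·DBA·ADD·DC·DC·CBB·ADD·CBB·DC·DBA·DBA·CBB·CBB·CBB·ADD·CBB·ADD·DBA·CBB·CBB·CBB·ADD·CBB·ADD·ADD·DC·DC·CBB·ADD·CBB·DC·DBA·DBA·CBB·CBB·CBB·ADD·CBB·ADD·DBA·CBB·CBB·CBB·ADD·CBB·ADD
    A ↦ DBA
    B ↦ DC
    C ↦ ADD
    D ↦ CBB

A->DBA, B->DC, C->ADD, D->CBB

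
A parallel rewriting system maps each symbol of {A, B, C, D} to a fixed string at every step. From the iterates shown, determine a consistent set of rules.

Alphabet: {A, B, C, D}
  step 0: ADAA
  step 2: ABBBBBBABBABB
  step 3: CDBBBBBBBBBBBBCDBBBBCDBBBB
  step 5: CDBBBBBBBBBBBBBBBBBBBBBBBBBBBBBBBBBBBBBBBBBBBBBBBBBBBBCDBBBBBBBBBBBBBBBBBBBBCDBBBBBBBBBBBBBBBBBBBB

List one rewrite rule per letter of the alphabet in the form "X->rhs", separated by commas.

  step 2 ⇒ step 3: ABBBBBBABBABB ⇒ CD·BB·BB·BB·BB·BB·BB·CD·BB·BB·CD·BB·BB
    A ↦ CD
    B ↦ BB
    C ↦ A  (constrained at step 3)
    D ↦ BB  (constrained at step 0)

A->CD, B->BB, C->A, D->BB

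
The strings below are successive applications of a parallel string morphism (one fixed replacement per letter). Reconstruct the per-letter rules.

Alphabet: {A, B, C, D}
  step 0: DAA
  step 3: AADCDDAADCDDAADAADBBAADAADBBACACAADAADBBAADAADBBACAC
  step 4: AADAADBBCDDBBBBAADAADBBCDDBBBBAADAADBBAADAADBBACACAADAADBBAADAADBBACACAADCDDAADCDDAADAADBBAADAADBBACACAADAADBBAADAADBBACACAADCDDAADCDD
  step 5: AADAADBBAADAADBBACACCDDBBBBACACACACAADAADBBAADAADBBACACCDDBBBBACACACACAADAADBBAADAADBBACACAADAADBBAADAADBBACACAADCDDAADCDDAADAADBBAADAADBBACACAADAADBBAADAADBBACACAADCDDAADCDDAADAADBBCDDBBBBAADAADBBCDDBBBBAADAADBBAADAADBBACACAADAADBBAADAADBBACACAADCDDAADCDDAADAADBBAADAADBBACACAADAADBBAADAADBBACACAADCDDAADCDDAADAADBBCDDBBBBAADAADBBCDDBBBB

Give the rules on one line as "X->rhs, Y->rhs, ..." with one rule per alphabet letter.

  step 4 ⇒ step 5: AADAADBBCDDBBBBAADAADBBCDDBBBBAADAADBBAADAADBBACACAADAADBBAADAADBBACACAADCDDAADCDDAADAADBBAADAADBBACACAADAADBBAADAADBBACACAADCDDAADCDD ⇒ AAD·AAD·BB·AAD·AAD·BB·AC·AC·CDD·BB·BB·AC·AC·AC·AC·AAD·AAD·BB·AAD·AAD·BB·AC·AC·CDD·BB·BB·AC·AC·AC·AC·AAD·AAD·BB·AAD·AAD·BB·AC·AC·AAD·AAD·BB·AAD·AAD·BB·AC·AC·AAD·CDD·AAD·CDD·AAD·AAD·BB·AAD·AAD·BB·AC·AC·AAD·AAD·BB·AAD·AAD·BB·AC·AC·AAD·CDD·AAD·CDD·AAD·AAD·BB·CDD·BB·BB·AAD·AAD·BB·CDD·BB·BB·AAD·AAD·BB·AAD·AAD·BB·AC·AC·AAD·AAD·BB·AAD·AAD·BB·AC·AC·AAD·CDD·AAD·CDD·AAD·AAD·BB·AAD·AAD·BB·AC·AC·AAD·AAD·BB·AAD·AAD·BB·AC·AC·AAD·CDD·AAD·CDD·AAD·AAD·BB·CDD·BB·BB·AAD·AAD·BB·CDD·BB·BB
    A ↦ AAD
    B ↦ AC
    C ↦ CDD
    D ↦ BB

A->AAD, B->AC, C->CDD, D->BB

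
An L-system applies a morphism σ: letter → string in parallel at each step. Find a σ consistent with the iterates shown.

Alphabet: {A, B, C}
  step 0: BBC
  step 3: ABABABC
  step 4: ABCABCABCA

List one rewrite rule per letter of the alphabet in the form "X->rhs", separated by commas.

A->AB, B->C, C->A

  step 3 ⇒ step 4: ABABABC ⇒ AB·C·AB·C·AB·C·A
    A ↦ AB
    B ↦ C
    C ↦ A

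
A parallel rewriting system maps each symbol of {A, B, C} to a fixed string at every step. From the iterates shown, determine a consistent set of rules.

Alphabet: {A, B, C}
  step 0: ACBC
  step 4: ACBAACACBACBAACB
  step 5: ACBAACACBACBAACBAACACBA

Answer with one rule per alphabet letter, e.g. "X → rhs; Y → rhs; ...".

  step 4 ⇒ step 5: ACBAACACBACBAACB ⇒ AC·B·A·AC·AC·B·AC·B·A·AC·B·A·AC·AC·B·A
    A ↦ AC
    B ↦ A
    C ↦ B

A->AC, B->A, C->B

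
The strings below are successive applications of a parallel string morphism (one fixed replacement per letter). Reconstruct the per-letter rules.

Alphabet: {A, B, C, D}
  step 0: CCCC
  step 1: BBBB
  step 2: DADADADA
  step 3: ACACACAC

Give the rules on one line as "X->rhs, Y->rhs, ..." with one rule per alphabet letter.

  step 2 ⇒ step 3: DADADADA ⇒ A·C·A·C·A·C·A·C
    A ↦ C
    D ↦ A
  step 1 ⇒ step 2: BBBB ⇒ DA·DA·DA·DA
    B ↦ DA
  step 0 ⇒ step 1: CCCC ⇒ B·B·B·B
    C ↦ B

A->C, B->DA, C->B, D->A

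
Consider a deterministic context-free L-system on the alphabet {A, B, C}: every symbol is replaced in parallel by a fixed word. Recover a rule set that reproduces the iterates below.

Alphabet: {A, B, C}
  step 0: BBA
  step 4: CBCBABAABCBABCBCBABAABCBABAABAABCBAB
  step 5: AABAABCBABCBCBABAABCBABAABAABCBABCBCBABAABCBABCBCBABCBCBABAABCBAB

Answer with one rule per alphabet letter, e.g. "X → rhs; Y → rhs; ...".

A->CB, B->AB, C->A

  step 4 ⇒ step 5: CBCBABAABCBABCBCBABAABCBABAABAABCBAB ⇒ A·AB·A·AB·CB·AB·CB·CB·AB·A·AB·CB·AB·A·AB·A·AB·CB·AB·CB·CB·AB·A·AB·CB·AB·CB·CB·AB·CB·CB·AB·A·AB·CB·AB
    A ↦ CB
    B ↦ AB
    C ↦ A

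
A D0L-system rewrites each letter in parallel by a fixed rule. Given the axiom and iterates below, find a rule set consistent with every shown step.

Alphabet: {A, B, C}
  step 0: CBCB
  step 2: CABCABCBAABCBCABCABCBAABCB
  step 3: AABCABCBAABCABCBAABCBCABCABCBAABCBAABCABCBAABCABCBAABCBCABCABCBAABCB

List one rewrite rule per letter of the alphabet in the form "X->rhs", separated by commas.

A->CAB, B->CB, C->AAB

  step 2 ⇒ step 3: CABCABCBAABCBCABCABCBAABCB ⇒ AAB·CAB·CB·AAB·CAB·CB·AAB·CB·CAB·CAB·CB·AAB·CB·AAB·CAB·CB·AAB·CAB·CB·AAB·CB·CAB·CAB·CB·AAB·CB
    A ↦ CAB
    B ↦ CB
    C ↦ AAB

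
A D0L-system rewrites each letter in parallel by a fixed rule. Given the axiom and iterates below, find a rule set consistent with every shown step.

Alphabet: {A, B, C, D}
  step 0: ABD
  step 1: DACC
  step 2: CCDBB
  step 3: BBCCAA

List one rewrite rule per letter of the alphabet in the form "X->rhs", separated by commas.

A->D, B->A, C->B, D->CC

  step 2 ⇒ step 3: CCDBB ⇒ B·B·CC·A·A
    B ↦ A
    C ↦ B
    D ↦ CC
  step 0 ⇒ step 1: ABD ⇒ D·A·CC
    A ↦ D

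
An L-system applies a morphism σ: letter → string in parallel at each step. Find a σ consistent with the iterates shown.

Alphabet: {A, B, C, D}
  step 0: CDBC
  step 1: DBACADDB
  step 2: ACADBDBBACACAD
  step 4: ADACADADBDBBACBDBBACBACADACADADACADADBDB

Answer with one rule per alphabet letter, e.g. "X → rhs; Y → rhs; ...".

  step 1 ⇒ step 2: DBACADDB ⇒ AC·AD·B·DB·B·AC·AC·AD
    A ↦ B
    B ↦ AD
    C ↦ DB
    D ↦ AC

A->B, B->AD, C->DB, D->AC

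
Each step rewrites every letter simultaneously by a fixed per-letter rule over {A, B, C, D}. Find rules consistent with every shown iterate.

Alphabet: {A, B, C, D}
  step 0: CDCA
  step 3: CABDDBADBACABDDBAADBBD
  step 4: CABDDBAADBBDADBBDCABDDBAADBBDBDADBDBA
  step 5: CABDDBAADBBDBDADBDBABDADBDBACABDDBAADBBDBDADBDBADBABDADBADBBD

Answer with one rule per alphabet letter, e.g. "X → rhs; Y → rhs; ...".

  step 4 ⇒ step 5: CABDDBAADBBDADBBDCABDDBAADBBDBDADBDBA ⇒ CA·BD·DB·A·A·DB·BD·BD·A·DB·DB·A·BD·A·DB·DB·A·CA·BD·DB·A·A·DB·BD·BD·A·DB·DB·A·DB·A·BD·A·DB·A·DB·BD
    A ↦ BD
    B ↦ DB
    C ↦ CA
    D ↦ A

A->BD, B->DB, C->CA, D->A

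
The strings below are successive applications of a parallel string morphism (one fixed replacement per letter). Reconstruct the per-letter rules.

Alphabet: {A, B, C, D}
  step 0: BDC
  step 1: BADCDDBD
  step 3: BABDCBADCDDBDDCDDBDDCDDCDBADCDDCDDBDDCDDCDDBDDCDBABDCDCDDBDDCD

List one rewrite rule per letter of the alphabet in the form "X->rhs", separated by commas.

A->BDC, B->BA, C->DBD, D->DCD

  step 0 ⇒ step 1: BDC ⇒ BA·DCD·DBD
    B ↦ BA
    C ↦ DBD
    D ↦ DCD
    A ↦ BDC  (constrained at step 1)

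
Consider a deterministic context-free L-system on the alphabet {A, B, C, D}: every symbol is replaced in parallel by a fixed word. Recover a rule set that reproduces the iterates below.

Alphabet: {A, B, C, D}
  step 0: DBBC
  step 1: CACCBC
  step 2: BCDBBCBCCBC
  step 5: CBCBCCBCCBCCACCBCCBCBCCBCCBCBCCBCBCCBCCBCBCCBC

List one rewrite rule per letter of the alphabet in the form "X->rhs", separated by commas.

A->DB, B->C, C->BC, D->CA

  step 1 ⇒ step 2: CACCBC ⇒ BC·DB·BC·BC·C·BC
    A ↦ DB
    B ↦ C
    C ↦ BC
  step 0 ⇒ step 1: DBBC ⇒ CA·C·C·BC
    D ↦ CA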